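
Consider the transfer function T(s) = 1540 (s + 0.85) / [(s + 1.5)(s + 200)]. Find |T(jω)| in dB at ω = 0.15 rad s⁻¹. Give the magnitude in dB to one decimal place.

|j0.15 + 0.85| = √(0.15² + 0.85²) = 0.8631
|j0.15 + 1.5| = √(0.15² + 1.5²) = 1.507
|j0.15 + 200| = √(0.15² + 200²) = 200
|T(j0.15)| = 1540 × 0.8631 / (1.507 × 200) = 4.4088
20 log₁₀(4.4088) = 12.89 dB

12.9 dB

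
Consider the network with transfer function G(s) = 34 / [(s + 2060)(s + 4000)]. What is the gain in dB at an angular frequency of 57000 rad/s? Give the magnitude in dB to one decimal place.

-159.6 dB

|j57000 + 2060| = √(57000² + 2060²) = 5.704e+04
|j57000 + 4000| = √(57000² + 4000²) = 5.714e+04
|G(j57000)| = 34 / (5.704e+04 × 5.714e+04) = 1.0432e-08
20 log₁₀(1.0432e-08) = -159.63 dB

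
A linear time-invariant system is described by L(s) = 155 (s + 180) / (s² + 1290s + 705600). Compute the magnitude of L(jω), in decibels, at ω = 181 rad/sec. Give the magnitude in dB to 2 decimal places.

|j181 + 180| = √(181² + 180²) = 255.3
|(j181)² + 1290(j181) + 705600| = |6.7284e+05 + j2.3349e+05| = 7.122e+05
|L(j181)| = 155 × 255.3 / 7.122e+05 = 0.055555
20 log₁₀(0.055555) = -25.106 dB

-25.11 dB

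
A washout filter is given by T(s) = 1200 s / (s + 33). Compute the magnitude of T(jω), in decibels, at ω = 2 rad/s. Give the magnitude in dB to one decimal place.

37.2 dB

|j2| = 2
|j2 + 33| = √(2² + 33²) = 33.06
|T(j2)| = 1200 × 2 / 33.06 = 72.594
20 log₁₀(72.594) = 37.22 dB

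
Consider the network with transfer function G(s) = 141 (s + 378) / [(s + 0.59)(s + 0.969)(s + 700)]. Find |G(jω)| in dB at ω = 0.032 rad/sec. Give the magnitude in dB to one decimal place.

|j0.032 + 378| = √(0.032² + 378²) = 378
|j0.032 + 0.59| = √(0.032² + 0.59²) = 0.5909
|j0.032 + 0.969| = √(0.032² + 0.969²) = 0.9695
|j0.032 + 700| = √(0.032² + 700²) = 700
|G(j0.032)| = 141 × 378 / (0.5909 × 0.9695 × 700) = 132.91
20 log₁₀(132.91) = 42.47 dB

42.5 dB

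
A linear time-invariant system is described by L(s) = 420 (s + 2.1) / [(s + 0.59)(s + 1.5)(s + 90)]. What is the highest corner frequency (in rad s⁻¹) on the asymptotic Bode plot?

Break frequencies occur at each pole and zero magnitude: 0.59 rad s⁻¹, 1.5 rad s⁻¹, 2.1 rad s⁻¹, 90 rad s⁻¹.
The highest is 90 rad s⁻¹.

90 rad s⁻¹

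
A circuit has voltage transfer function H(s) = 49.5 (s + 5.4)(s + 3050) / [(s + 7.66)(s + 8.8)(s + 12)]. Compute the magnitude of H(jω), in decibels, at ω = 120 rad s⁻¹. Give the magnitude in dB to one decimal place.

|j120 + 5.4| = √(120² + 5.4²) = 120.1
|j120 + 3050| = √(120² + 3050²) = 3052
|j120 + 7.66| = √(120² + 7.66²) = 120.2
|j120 + 8.8| = √(120² + 8.8²) = 120.3
|j120 + 12| = √(120² + 12²) = 120.6
|H(j120)| = 49.5 × 120.1 × 3052 / (120.2 × 120.3 × 120.6) = 10.402
20 log₁₀(10.402) = 20.34 dB

20.3 dB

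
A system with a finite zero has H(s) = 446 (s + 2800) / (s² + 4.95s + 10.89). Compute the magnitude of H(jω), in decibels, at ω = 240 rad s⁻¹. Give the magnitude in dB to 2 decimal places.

|j240 + 2800| = √(240² + 2800²) = 2810
|(j240)² + 4.95(j240) + 10.89| = |-57589 + j1188| = 5.76e+04
|H(j240)| = 446 × 2810 / 5.76e+04 = 21.76
20 log₁₀(21.76) = 26.753 dB

26.75 dB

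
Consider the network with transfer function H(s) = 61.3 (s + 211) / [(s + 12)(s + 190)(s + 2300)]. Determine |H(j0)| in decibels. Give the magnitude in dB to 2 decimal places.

H(0) = 61.3 × 211 / (12 × 190 × 2300) = 0.0024665
20 log₁₀(0.0024665) = -52.158 dB

-52.16 dB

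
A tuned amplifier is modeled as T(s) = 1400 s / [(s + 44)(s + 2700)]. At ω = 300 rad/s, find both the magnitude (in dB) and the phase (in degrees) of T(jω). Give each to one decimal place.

|T| = -5.9 dB, ∠T = 2.0°

|j300| = 300
|j300 + 44| = √(300² + 44²) = 303.2
|j300 + 2700| = √(300² + 2700²) = 2717
|T(j300)| = 1400 × 300 / (303.2 × 2717) = 0.50989
20 log₁₀(0.50989) = -5.85 dB
∠(j300) = 90.00°
∠(j300 + 44) = arctan(300/44) = 81.66°
∠(j300 + 2700) = arctan(300/2700) = 6.34°
∠T(j300) = 90.00° − (81.66° + 6.34°) = 2.00°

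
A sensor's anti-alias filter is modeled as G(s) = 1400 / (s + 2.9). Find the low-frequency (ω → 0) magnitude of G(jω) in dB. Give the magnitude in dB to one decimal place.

53.7 dB

G(0) = 1400 / 2.9 = 482.76
20 log₁₀(482.76) = 53.67 dB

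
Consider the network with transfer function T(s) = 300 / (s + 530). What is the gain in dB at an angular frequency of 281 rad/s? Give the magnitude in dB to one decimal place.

|j281 + 530| = √(281² + 530²) = 599.9
|T(j281)| = 300 / 599.9 = 0.5001
20 log₁₀(0.5001) = -6.02 dB

-6.0 dB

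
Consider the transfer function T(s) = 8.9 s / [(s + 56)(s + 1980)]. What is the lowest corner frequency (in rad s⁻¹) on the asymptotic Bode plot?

Break frequencies occur at each pole and zero magnitude: 56 rad s⁻¹, 1980 rad s⁻¹.
The lowest is 56 rad s⁻¹.

56 rad s⁻¹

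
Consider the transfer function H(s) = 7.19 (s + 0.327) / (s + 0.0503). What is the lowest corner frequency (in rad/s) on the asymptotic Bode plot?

0.0503 rad/s

Break frequencies occur at each pole and zero magnitude: 0.0503 rad/s, 0.327 rad/s.
The lowest is 0.0503 rad/s.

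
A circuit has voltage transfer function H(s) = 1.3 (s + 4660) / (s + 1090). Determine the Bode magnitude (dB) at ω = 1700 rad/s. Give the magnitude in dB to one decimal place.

10.1 dB

|j1700 + 4660| = √(1700² + 4660²) = 4960
|j1700 + 1090| = √(1700² + 1090²) = 2019
|H(j1700)| = 1.3 × 4960 / 2019 = 3.1932
20 log₁₀(3.1932) = 10.08 dB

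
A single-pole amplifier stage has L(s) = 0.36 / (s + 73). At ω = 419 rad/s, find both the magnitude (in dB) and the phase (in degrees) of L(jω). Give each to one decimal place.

|j419 + 73| = √(419² + 73²) = 425.3
|L(j419)| = 0.36 / 425.3 = 0.00084644
20 log₁₀(0.00084644) = -61.45 dB
∠(j419 + 73) = arctan(419/73) = 80.12°
∠L(j419) = −80.12° = -80.12°

|L| = -61.4 dB, ∠L = -80.1°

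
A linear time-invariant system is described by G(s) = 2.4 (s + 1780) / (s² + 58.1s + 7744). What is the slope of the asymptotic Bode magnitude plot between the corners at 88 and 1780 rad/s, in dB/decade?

In this band the factors already past their corner are: complex pole pair at ωₙ ≈ 88; net slope = -40 dB/decade.

-40 dB/decade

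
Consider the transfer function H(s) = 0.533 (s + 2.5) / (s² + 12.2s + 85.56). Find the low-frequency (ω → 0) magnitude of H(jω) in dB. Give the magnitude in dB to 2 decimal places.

H(0) = 0.533 × 2.5 / 85.56 = 0.015574
20 log₁₀(0.015574) = -36.152 dB

-36.15 dB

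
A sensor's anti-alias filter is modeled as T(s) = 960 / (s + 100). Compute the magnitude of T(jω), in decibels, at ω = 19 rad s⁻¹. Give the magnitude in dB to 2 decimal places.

|j19 + 100| = √(19² + 100²) = 101.8
|T(j19)| = 960 / 101.8 = 9.4313
20 log₁₀(9.4313) = 19.491 dB

19.49 dB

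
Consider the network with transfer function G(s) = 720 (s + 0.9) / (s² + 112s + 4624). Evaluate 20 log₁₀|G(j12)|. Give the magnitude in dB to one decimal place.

|j12 + 0.9| = √(12² + 0.9²) = 12.03
|(j12)² + 112(j12) + 4624| = |4480 + j1344| = 4677
|G(j12)| = 720 × 12.03 / 4677 = 1.8524
20 log₁₀(1.8524) = 5.35 dB

5.4 dB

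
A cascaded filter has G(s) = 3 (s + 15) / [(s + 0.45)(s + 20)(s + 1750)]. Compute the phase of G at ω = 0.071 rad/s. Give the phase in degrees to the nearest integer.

-9°

∠(j0.071 + 15) = arctan(0.071/15) = 0.27°
∠(j0.071 + 0.45) = arctan(0.071/0.45) = 8.97°
∠(j0.071 + 20) = arctan(0.071/20) = 0.20°
∠(j0.071 + 1750) = arctan(0.071/1750) = 0.00°
∠G(j0.071) = 0.27° − (8.97° + 0.20° + 0.00°) = -8.90°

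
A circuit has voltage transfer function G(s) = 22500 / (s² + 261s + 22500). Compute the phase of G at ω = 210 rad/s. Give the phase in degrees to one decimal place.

-111.5 deg

∠[(j210)² + 261(j210) + 22500] = ∠[-21600 + j54810] = 111.51°
∠G(j210) = −111.51° = -111.51°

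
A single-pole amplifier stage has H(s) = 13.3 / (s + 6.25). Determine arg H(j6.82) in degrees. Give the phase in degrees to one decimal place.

∠(j6.82 + 6.25) = arctan(6.82/6.25) = 47.50°
∠H(j6.82) = −47.50° = -47.50°

-47.5°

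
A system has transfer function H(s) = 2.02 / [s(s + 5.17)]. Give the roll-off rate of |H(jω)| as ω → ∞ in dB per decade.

With 0 zeros and 2 poles, the high-frequency asymptotic slope is 20 × (0 − 2) = -40 dB/decade.

-40 dB/decade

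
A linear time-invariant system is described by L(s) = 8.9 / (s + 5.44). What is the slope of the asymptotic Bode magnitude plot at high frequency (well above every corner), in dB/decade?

-20 dB/decade

With 0 zeros and 1 pole, the high-frequency asymptotic slope is 20 × (0 − 1) = -20 dB/decade.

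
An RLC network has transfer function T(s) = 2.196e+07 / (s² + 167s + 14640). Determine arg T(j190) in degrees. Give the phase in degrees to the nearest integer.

∠[(j190)² + 167(j190) + 14640] = ∠[-21460 + j31730] = 124.07°
∠T(j190) = −124.07° = -124.07°

-124 deg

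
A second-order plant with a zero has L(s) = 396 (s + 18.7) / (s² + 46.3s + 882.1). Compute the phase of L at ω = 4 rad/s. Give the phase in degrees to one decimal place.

0.0°

∠(j4 + 18.7) = arctan(4/18.7) = 12.07°
∠[(j4)² + 46.3(j4) + 882.1] = ∠[866.1 + j185.2] = 12.07°
∠L(j4) = 12.07° − 12.07° = 0.00°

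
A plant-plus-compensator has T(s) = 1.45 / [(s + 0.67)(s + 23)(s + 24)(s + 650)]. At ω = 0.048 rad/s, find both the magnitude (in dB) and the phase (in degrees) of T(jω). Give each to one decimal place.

|T| = -104.4 dB, ∠T = -4.3°

|j0.048 + 0.67| = √(0.048² + 0.67²) = 0.6717
|j0.048 + 23| = √(0.048² + 23²) = 23
|j0.048 + 24| = √(0.048² + 24²) = 24
|j0.048 + 650| = √(0.048² + 650²) = 650
|T(j0.048)| = 1.45 / (0.6717 × 23 × 24 × 650) = 6.0163e-06
20 log₁₀(6.0163e-06) = -104.41 dB
∠(j0.048 + 0.67) = arctan(0.048/0.67) = 4.10°
∠(j0.048 + 23) = arctan(0.048/23) = 0.12°
∠(j0.048 + 24) = arctan(0.048/24) = 0.11°
∠(j0.048 + 650) = arctan(0.048/650) = 0.00°
∠T(j0.048) = − (4.10° + 0.12° + 0.11° + 0.00°) = -4.34°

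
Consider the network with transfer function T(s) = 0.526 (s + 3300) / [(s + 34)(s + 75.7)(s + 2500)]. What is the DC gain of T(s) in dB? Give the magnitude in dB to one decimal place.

T(0) = 0.526 × 3300 / (34 × 75.7 × 2500) = 0.00026976
20 log₁₀(0.00026976) = -71.38 dB

-71.4 dB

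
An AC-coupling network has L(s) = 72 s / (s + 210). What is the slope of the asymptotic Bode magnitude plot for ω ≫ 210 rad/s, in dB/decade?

0 dB/decade

With 1 zero and 1 pole, the high-frequency asymptotic slope is 20 × (1 − 1) = 0 dB/decade.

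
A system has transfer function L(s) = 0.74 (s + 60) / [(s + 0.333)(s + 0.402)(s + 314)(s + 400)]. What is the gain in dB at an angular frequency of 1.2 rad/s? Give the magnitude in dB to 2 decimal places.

|j1.2 + 60| = √(1.2² + 60²) = 60.01
|j1.2 + 0.333| = √(1.2² + 0.333²) = 1.245
|j1.2 + 0.402| = √(1.2² + 0.402²) = 1.266
|j1.2 + 314| = √(1.2² + 314²) = 314
|j1.2 + 400| = √(1.2² + 400²) = 400
|L(j1.2)| = 0.74 × 60.01 / (1.245 × 1.266 × 314 × 400) = 0.00022434
20 log₁₀(0.00022434) = -72.982 dB

-72.98 dB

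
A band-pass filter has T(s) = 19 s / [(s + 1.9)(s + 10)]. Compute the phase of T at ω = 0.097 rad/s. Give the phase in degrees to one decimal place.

∠(j0.097) = 90.00°
∠(j0.097 + 1.9) = arctan(0.097/1.9) = 2.92°
∠(j0.097 + 10) = arctan(0.097/10) = 0.56°
∠T(j0.097) = 90.00° − (2.92° + 0.56°) = 86.52°

86.5°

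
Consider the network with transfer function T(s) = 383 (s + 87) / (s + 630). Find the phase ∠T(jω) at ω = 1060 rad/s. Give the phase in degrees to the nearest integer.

∠(j1060 + 87) = arctan(1060/87) = 85.31°
∠(j1060 + 630) = arctan(1060/630) = 59.28°
∠T(j1060) = 85.31° − 59.28° = 26.03°

26°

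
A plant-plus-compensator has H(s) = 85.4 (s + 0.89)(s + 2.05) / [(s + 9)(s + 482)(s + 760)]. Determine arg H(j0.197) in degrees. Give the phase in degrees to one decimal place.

∠(j0.197 + 0.89) = arctan(0.197/0.89) = 12.48°
∠(j0.197 + 2.05) = arctan(0.197/2.05) = 5.49°
∠(j0.197 + 9) = arctan(0.197/9) = 1.25°
∠(j0.197 + 482) = arctan(0.197/482) = 0.02°
∠(j0.197 + 760) = arctan(0.197/760) = 0.01°
∠H(j0.197) = 12.48° + 5.49° − (1.25° + 0.02° + 0.01°) = 16.68°

16.7°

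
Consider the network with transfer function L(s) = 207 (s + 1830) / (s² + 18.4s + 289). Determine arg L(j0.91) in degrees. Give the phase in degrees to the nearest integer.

∠(j0.91 + 1830) = arctan(0.91/1830) = 0.03°
∠[(j0.91)² + 18.4(j0.91) + 289] = ∠[288.17 + j16.744] = 3.33°
∠L(j0.91) = 0.03° − 3.33° = -3.30°

-3°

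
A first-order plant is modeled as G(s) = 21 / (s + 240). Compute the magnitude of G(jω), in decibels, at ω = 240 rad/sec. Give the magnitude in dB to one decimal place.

-24.2 dB

|j240 + 240| = √(240² + 240²) = 339.4
|G(j240)| = 21 / 339.4 = 0.061872
20 log₁₀(0.061872) = -24.17 dB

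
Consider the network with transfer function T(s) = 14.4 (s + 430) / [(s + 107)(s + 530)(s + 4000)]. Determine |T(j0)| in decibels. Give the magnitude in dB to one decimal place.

-91.3 dB

T(0) = 14.4 × 430 / (107 × 530 × 4000) = 2.7297e-05
20 log₁₀(2.7297e-05) = -91.28 dB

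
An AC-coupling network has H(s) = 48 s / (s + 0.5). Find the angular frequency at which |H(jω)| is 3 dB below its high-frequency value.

0.5 rad s⁻¹

For a single-pole high-pass, the −3 dB point is at the pole: ω = 0.5 rad s⁻¹.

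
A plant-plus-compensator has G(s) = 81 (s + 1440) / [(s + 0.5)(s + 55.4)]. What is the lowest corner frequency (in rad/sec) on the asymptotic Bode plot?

Break frequencies occur at each pole and zero magnitude: 0.5 rad/sec, 55.4 rad/sec, 1440 rad/sec.
The lowest is 0.5 rad/sec.

0.5 rad/sec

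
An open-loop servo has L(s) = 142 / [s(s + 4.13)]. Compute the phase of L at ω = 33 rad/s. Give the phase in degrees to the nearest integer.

∠(j33 + 4.13) = arctan(33/4.13) = 82.87°
∠(j33) = 90.00°
∠L(j33) = − (82.87° + 90.00°) = -172.87°

-173°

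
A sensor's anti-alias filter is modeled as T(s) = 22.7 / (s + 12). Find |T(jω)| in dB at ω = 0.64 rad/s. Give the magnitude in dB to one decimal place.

5.5 dB

|j0.64 + 12| = √(0.64² + 12²) = 12.02
|T(j0.64)| = 22.7 / 12.02 = 1.889
20 log₁₀(1.889) = 5.52 dB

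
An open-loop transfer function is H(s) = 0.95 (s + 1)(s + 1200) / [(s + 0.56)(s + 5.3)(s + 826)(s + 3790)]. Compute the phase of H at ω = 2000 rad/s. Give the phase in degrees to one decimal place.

∠(j2000 + 1) = arctan(2000/1) = 89.97°
∠(j2000 + 1200) = arctan(2000/1200) = 59.04°
∠(j2000 + 0.56) = arctan(2000/0.56) = 89.98°
∠(j2000 + 5.3) = arctan(2000/5.3) = 89.85°
∠(j2000 + 826) = arctan(2000/826) = 67.56°
∠(j2000 + 3790) = arctan(2000/3790) = 27.82°
∠H(j2000) = 89.97° + 59.04° − (89.98° + 89.85° + 67.56° + 27.82°) = -126.20°

-126.2°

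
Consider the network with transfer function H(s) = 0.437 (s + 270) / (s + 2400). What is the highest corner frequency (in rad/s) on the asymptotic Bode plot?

2400 rad/s

Break frequencies occur at each pole and zero magnitude: 270 rad/s, 2400 rad/s.
The highest is 2400 rad/s.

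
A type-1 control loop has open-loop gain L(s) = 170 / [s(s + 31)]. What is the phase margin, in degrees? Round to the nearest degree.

80 deg

Gain crossover: |L(jω)| = 1 at ω ≈ 5.4 rad s⁻¹.
∠L(j5.4) = −90° − arctan(5.4/31) ≈ -99.89°
PM = 180° + (-99.89°) = 80.11°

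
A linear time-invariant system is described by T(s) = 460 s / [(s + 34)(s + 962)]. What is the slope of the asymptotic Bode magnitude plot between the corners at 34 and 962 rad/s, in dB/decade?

In this band the factors already past their corner are: 1 differentiator zero, pole at 34; net slope = 0 dB/decade.

0 dB/decade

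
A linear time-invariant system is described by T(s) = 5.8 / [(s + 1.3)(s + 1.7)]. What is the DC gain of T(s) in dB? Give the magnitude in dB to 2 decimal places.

T(0) = 5.8 / (1.3 × 1.7) = 2.6244
20 log₁₀(2.6244) = 8.381 dB

8.38 dB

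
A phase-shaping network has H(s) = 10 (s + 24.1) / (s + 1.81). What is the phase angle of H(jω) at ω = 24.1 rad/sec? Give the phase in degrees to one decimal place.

-40.7°

∠(j24.1 + 24.1) = arctan(24.1/24.1) = 45.00°
∠(j24.1 + 1.81) = arctan(24.1/1.81) = 85.70°
∠H(j24.1) = 45.00° − 85.70° = -40.70°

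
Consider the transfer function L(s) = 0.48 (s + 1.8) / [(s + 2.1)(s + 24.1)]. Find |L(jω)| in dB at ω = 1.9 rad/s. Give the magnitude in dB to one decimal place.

|j1.9 + 1.8| = √(1.9² + 1.8²) = 2.617
|j1.9 + 2.1| = √(1.9² + 2.1²) = 2.832
|j1.9 + 24.1| = √(1.9² + 24.1²) = 24.17
|L(j1.9)| = 0.48 × 2.617 / (2.832 × 24.17) = 0.01835
20 log₁₀(0.01835) = -34.73 dB

-34.7 dB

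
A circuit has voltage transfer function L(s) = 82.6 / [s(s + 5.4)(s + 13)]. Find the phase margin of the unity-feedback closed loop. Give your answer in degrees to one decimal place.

Gain crossover: |L(jω)| = 1 at ω ≈ 1.15 rad/s.
∠L(j1.15) = −90° − arctan(1.15/5.4) − arctan(1.15/13) ≈ -107.03°
PM = 180° + (-107.03°) = 72.97°

73.0°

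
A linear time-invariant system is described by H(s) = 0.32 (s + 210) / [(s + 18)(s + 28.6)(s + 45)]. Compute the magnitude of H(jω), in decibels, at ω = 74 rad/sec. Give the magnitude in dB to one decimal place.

|j74 + 210| = √(74² + 210²) = 222.7
|j74 + 18| = √(74² + 18²) = 76.16
|j74 + 28.6| = √(74² + 28.6²) = 79.33
|j74 + 45| = √(74² + 45²) = 86.61
|H(j74)| = 0.32 × 222.7 / (76.16 × 79.33 × 86.61) = 0.00013616
20 log₁₀(0.00013616) = -77.32 dB

-77.3 dB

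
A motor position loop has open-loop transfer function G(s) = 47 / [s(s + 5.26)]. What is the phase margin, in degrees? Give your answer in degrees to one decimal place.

41.6°

Gain crossover: |G(jω)| = 1 at ω ≈ 5.93 rad/s.
∠G(j5.93) = −90° − arctan(5.93/5.26) ≈ -138.42°
PM = 180° + (-138.42°) = 41.58°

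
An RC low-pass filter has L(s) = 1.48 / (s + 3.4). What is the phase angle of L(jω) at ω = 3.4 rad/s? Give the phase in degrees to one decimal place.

-45.0°

∠(j3.4 + 3.4) = arctan(3.4/3.4) = 45.00°
∠L(j3.4) = −45.00° = -45.00°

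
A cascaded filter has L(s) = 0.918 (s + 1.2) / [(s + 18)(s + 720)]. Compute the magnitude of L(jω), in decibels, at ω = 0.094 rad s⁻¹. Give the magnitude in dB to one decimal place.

|j0.094 + 1.2| = √(0.094² + 1.2²) = 1.204
|j0.094 + 18| = √(0.094² + 18²) = 18
|j0.094 + 720| = √(0.094² + 720²) = 720
|L(j0.094)| = 0.918 × 1.204 / (18 × 720) = 8.5259e-05
20 log₁₀(8.5259e-05) = -81.39 dB

-81.4 dB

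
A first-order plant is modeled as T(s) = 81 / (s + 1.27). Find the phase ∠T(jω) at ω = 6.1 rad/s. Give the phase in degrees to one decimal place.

∠(j6.1 + 1.27) = arctan(6.1/1.27) = 78.24°
∠T(j6.1) = −78.24° = -78.24°

-78.2 deg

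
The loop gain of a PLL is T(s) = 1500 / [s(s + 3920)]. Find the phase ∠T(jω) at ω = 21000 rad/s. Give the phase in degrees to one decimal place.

-169.4°

∠(j21000 + 3920) = arctan(21000/3920) = 79.43°
∠(j21000) = 90.00°
∠T(j21000) = − (79.43° + 90.00°) = -169.43°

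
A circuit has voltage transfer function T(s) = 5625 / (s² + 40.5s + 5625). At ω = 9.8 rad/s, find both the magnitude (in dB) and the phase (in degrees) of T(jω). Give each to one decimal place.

|(j9.8)² + 40.5(j9.8) + 5625| = |5529 + j396.9| = 5543
|T(j9.8)| = 5625 / 5543 = 1.0148
20 log₁₀(1.0148) = 0.13 dB
∠[(j9.8)² + 40.5(j9.8) + 5625] = ∠[5529 + j396.9] = 4.11°
∠T(j9.8) = −4.11° = -4.11°

|T| = 0.1 dB, ∠T = -4.1°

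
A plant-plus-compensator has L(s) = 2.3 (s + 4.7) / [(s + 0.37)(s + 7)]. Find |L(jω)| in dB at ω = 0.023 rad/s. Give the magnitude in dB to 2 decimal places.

|j0.023 + 4.7| = √(0.023² + 4.7²) = 4.7
|j0.023 + 0.37| = √(0.023² + 0.37²) = 0.3707
|j0.023 + 7| = √(0.023² + 7²) = 7
|L(j0.023)| = 2.3 × 4.7 / (0.3707 × 7) = 4.1657
20 log₁₀(4.1657) = 12.394 dB

12.39 dB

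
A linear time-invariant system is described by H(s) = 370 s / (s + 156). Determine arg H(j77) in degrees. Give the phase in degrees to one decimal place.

63.7°

∠(j77) = 90.00°
∠(j77 + 156) = arctan(77/156) = 26.27°
∠H(j77) = 90.00° − 26.27° = 63.73°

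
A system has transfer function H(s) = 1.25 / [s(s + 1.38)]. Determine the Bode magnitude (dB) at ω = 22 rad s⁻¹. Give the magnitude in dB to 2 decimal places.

|j22 + 1.38| = √(22² + 1.38²) = 22.04
|j22| = 22
|H(j22)| = 1.25 / (22.04 × 22) = 0.0025776
20 log₁₀(0.0025776) = -51.776 dB

-51.78 dB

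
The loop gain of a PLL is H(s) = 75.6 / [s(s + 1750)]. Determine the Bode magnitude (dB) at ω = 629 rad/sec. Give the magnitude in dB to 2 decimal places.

|j629 + 1750| = √(629² + 1750²) = 1860
|j629| = 629
|H(j629)| = 75.6 / (1860 × 629) = 6.4632e-05
20 log₁₀(6.4632e-05) = -83.791 dB

-83.79 dB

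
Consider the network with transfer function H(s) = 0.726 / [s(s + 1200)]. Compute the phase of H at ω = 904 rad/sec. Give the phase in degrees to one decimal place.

∠(j904 + 1200) = arctan(904/1200) = 36.99°
∠(j904) = 90.00°
∠H(j904) = − (36.99° + 90.00°) = -126.99°

-127.0°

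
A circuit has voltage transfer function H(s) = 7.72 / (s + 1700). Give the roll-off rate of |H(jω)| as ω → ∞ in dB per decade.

-20 dB/decade

With 0 zeros and 1 pole, the high-frequency asymptotic slope is 20 × (0 − 1) = -20 dB/decade.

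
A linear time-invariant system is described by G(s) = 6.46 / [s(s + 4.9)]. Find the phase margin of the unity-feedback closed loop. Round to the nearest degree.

Gain crossover: |G(jω)| = 1 at ω ≈ 1.28 rad/sec.
∠G(j1.28) = −90° − arctan(1.28/4.9) ≈ -104.59°
PM = 180° + (-104.59°) = 75.41°

75°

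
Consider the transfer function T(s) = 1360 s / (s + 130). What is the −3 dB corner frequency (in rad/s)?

130 rad/s

For a single-pole high-pass, the −3 dB point is at the pole: ω = 130 rad/s.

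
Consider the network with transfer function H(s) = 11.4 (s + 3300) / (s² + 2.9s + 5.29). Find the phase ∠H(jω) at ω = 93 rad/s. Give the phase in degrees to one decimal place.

-176.6 deg

∠(j93 + 3300) = arctan(93/3300) = 1.61°
∠[(j93)² + 2.9(j93) + 5.29] = ∠[-8643.7 + j269.7] = 178.21°
∠H(j93) = 1.61° − 178.21° = -176.60°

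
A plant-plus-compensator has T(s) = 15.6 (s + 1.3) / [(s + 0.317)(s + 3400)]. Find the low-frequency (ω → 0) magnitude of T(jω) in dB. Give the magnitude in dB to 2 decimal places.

-34.51 dB

T(0) = 15.6 × 1.3 / (0.317 × 3400) = 0.018816
20 log₁₀(0.018816) = -34.509 dB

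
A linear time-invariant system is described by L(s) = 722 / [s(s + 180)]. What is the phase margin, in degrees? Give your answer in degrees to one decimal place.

88.7°

Gain crossover: |L(jω)| = 1 at ω ≈ 4.01 rad/s.
∠L(j4.01) = −90° − arctan(4.01/180) ≈ -91.28°
PM = 180° + (-91.28°) = 88.72°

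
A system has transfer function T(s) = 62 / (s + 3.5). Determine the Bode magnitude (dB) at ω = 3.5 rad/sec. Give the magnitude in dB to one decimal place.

22.0 dB

|j3.5 + 3.5| = √(3.5² + 3.5²) = 4.95
|T(j3.5)| = 62 / 4.95 = 12.526
20 log₁₀(12.526) = 21.96 dB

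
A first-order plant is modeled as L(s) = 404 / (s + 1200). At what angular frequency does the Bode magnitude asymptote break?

1200 rad/s

The single real pole at s = −1200 gives a corner at ω = 1200 rad/s.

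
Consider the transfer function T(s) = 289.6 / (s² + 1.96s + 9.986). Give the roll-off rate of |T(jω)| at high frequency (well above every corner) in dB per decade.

With 0 zeros and 2 poles, the high-frequency asymptotic slope is 20 × (0 − 2) = -40 dB/decade.

-40 dB/decade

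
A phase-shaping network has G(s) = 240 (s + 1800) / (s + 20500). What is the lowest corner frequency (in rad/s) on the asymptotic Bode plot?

1800 rad/s

Break frequencies occur at each pole and zero magnitude: 1800 rad/s, 20500 rad/s.
The lowest is 1800 rad/s.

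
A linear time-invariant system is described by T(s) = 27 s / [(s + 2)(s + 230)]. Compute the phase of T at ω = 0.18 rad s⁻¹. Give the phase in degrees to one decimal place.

∠(j0.18) = 90.00°
∠(j0.18 + 2) = arctan(0.18/2) = 5.14°
∠(j0.18 + 230) = arctan(0.18/230) = 0.04°
∠T(j0.18) = 90.00° − (5.14° + 0.04°) = 84.81°

84.8 deg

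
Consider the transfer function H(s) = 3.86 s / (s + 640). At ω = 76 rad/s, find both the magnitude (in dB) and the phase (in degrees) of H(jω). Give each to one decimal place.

|j76| = 76
|j76 + 640| = √(76² + 640²) = 644.5
|H(j76)| = 3.86 × 76 / 644.5 = 0.45518
20 log₁₀(0.45518) = -6.84 dB
∠(j76) = 90.00°
∠(j76 + 640) = arctan(76/640) = 6.77°
∠H(j76) = 90.00° − 6.77° = 83.23°

|H| = -6.8 dB, ∠H = 83.2°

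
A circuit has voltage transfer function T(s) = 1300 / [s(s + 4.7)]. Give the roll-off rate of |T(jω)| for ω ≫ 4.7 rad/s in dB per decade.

With 0 zeros and 2 poles, the high-frequency asymptotic slope is 20 × (0 − 2) = -40 dB/decade.

-40 dB/decade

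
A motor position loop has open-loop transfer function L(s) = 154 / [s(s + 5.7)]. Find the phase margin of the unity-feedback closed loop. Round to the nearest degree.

26°

Gain crossover: |L(jω)| = 1 at ω ≈ 11.8 rad/s.
∠L(j11.8) = −90° − arctan(11.8/5.7) ≈ -154.17°
PM = 180° + (-154.17°) = 25.83°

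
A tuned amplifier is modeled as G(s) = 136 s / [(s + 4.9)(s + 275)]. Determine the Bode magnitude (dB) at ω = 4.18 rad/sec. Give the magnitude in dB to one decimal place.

|j4.18| = 4.18
|j4.18 + 4.9| = √(4.18² + 4.9²) = 6.441
|j4.18 + 275| = √(4.18² + 275²) = 275
|G(j4.18)| = 136 × 4.18 / (6.441 × 275) = 0.32092
20 log₁₀(0.32092) = -9.87 dB

-9.9 dB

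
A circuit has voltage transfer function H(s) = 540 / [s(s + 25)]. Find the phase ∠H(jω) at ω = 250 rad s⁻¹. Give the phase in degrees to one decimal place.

∠(j250 + 25) = arctan(250/25) = 84.29°
∠(j250) = 90.00°
∠H(j250) = − (84.29° + 90.00°) = -174.29°

-174.3°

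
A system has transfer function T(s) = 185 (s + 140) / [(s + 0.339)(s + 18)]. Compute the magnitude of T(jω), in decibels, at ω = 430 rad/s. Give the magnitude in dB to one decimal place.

|j430 + 140| = √(430² + 140²) = 452.2
|j430 + 0.339| = √(430² + 0.339²) = 430
|j430 + 18| = √(430² + 18²) = 430.4
|T(j430)| = 185 × 452.2 / (430 × 430.4) = 0.45207
20 log₁₀(0.45207) = -6.90 dB

-6.9 dB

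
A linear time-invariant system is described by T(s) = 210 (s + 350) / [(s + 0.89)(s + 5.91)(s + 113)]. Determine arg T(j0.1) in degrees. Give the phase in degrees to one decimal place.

∠(j0.1 + 350) = arctan(0.1/350) = 0.02°
∠(j0.1 + 0.89) = arctan(0.1/0.89) = 6.41°
∠(j0.1 + 5.91) = arctan(0.1/5.91) = 0.97°
∠(j0.1 + 113) = arctan(0.1/113) = 0.05°
∠T(j0.1) = 0.02° − (6.41° + 0.97° + 0.05°) = -7.41°

-7.4°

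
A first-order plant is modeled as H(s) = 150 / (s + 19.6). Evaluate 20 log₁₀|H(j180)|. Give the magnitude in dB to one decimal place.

|j180 + 19.6| = √(180² + 19.6²) = 181.1
|H(j180)| = 150 / 181.1 = 0.82844
20 log₁₀(0.82844) = -1.63 dB

-1.6 dB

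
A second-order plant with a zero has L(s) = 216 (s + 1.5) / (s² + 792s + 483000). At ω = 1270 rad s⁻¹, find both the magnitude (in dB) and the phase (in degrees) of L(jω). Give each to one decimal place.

|L| = -14.8 dB, ∠L = -48.4°

|j1270 + 1.5| = √(1270² + 1.5²) = 1270
|(j1270)² + 792(j1270) + 483000| = |-1.1299e+06 + j1.0058e+06| = 1.513e+06
|L(j1270)| = 216 × 1270 / 1.513e+06 = 0.18134
20 log₁₀(0.18134) = -14.83 dB
∠(j1270 + 1.5) = arctan(1270/1.5) = 89.93°
∠[(j1270)² + 792(j1270) + 483000] = ∠[-1.1299e+06 + j1.0058e+06] = 138.32°
∠L(j1270) = 89.93° − 138.32° = -48.39°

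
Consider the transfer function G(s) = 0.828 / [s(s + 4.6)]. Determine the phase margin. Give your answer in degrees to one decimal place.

87.8°

Gain crossover: |G(jω)| = 1 at ω ≈ 0.18 rad/sec.
∠G(j0.18) = −90° − arctan(0.18/4.6) ≈ -92.24°
PM = 180° + (-92.24°) = 87.76°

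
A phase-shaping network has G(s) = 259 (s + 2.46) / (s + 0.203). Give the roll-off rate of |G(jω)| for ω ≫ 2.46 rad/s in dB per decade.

0 dB/decade

With 1 zero and 1 pole, the high-frequency asymptotic slope is 20 × (1 − 1) = 0 dB/decade.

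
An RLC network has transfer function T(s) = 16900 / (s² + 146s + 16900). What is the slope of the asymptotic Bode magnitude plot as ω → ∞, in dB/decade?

-40 dB/decade

With 0 zeros and 2 poles, the high-frequency asymptotic slope is 20 × (0 − 2) = -40 dB/decade.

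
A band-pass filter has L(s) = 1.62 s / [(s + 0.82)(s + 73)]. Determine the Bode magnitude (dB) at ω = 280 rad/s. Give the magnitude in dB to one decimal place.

-45.0 dB

|j280| = 280
|j280 + 0.82| = √(280² + 0.82²) = 280
|j280 + 73| = √(280² + 73²) = 289.4
|L(j280)| = 1.62 × 280 / (280 × 289.4) = 0.0055985
20 log₁₀(0.0055985) = -45.04 dB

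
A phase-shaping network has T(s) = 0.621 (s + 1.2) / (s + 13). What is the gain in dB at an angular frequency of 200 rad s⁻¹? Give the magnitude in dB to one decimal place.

|j200 + 1.2| = √(200² + 1.2²) = 200
|j200 + 13| = √(200² + 13²) = 200.4
|T(j200)| = 0.621 × 200 / 200.4 = 0.6197
20 log₁₀(0.6197) = -4.16 dB

-4.2 dB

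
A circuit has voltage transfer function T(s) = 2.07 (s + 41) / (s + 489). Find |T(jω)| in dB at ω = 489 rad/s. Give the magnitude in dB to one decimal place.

|j489 + 41| = √(489² + 41²) = 490.7
|j489 + 489| = √(489² + 489²) = 691.6
|T(j489)| = 2.07 × 490.7 / 691.6 = 1.4688
20 log₁₀(1.4688) = 3.34 dB

3.3 dB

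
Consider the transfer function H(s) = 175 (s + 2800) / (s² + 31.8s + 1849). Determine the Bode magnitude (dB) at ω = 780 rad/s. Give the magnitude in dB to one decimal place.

-1.5 dB

|j780 + 2800| = √(780² + 2800²) = 2907
|(j780)² + 31.8(j780) + 1849| = |-6.0655e+05 + j24804| = 6.071e+05
|H(j780)| = 175 × 2907 / 6.071e+05 = 0.83791
20 log₁₀(0.83791) = -1.54 dB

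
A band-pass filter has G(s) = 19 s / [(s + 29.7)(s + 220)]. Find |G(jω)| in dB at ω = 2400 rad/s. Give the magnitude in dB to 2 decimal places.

-42.07 dB

|j2400| = 2400
|j2400 + 29.7| = √(2400² + 29.7²) = 2400
|j2400 + 220| = √(2400² + 220²) = 2410
|G(j2400)| = 19 × 2400 / (2400 × 2410) = 0.007883
20 log₁₀(0.007883) = -42.066 dB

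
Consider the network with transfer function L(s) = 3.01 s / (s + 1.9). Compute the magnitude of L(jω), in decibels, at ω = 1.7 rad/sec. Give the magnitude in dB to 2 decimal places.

6.05 dB

|j1.7| = 1.7
|j1.7 + 1.9| = √(1.7² + 1.9²) = 2.55
|L(j1.7)| = 3.01 × 1.7 / 2.55 = 2.0071
20 log₁₀(2.0071) = 6.051 dB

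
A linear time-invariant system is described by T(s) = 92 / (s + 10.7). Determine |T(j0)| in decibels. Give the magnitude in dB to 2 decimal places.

T(0) = 92 / 10.7 = 8.5981
20 log₁₀(8.5981) = 18.688 dB

18.69 dB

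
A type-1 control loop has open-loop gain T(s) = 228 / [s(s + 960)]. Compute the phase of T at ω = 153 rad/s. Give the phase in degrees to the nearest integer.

-99°

∠(j153 + 960) = arctan(153/960) = 9.06°
∠(j153) = 90.00°
∠T(j153) = − (9.06° + 90.00°) = -99.06°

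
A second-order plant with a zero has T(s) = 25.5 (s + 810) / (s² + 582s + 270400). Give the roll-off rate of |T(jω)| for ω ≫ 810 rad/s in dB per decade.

-20 dB/decade

With 1 zero and 2 poles, the high-frequency asymptotic slope is 20 × (1 − 2) = -20 dB/decade.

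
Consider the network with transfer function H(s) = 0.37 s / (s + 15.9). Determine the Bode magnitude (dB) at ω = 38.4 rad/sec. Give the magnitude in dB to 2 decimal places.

|j38.4| = 38.4
|j38.4 + 15.9| = √(38.4² + 15.9²) = 41.56
|H(j38.4)| = 0.37 × 38.4 / 41.56 = 0.34185
20 log₁₀(0.34185) = -9.323 dB

-9.32 dB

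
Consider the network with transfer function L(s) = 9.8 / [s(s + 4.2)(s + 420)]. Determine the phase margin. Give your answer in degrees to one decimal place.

89.9°

Gain crossover: |L(jω)| = 1 at ω ≈ 0.00556 rad/sec.
∠L(j0.00556) = −90° − arctan(0.00556/4.2) − arctan(0.00556/420) ≈ -90.08°
PM = 180° + (-90.08°) = 89.92°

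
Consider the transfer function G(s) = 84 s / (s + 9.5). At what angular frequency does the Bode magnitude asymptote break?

9.5 rad s⁻¹

The single real pole at s = −9.5 gives a corner at ω = 9.5 rad s⁻¹.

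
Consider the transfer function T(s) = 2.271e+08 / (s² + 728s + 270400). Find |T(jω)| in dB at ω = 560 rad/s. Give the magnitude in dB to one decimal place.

54.9 dB

|(j560)² + 728(j560) + 270400| = |-43200 + j4.0768e+05| = 4.1e+05
|T(j560)| = 2.271e+08 / 4.1e+05 = 553.95
20 log₁₀(553.95) = 54.87 dB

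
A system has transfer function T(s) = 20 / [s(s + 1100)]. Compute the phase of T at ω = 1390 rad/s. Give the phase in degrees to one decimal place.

-141.6°

∠(j1390 + 1100) = arctan(1390/1100) = 51.64°
∠(j1390) = 90.00°
∠T(j1390) = − (51.64° + 90.00°) = -141.64°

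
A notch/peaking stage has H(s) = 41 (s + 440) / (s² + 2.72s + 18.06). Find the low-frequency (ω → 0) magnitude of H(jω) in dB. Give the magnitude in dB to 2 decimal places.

H(0) = 41 × 440 / 18.06 = 998.89
20 log₁₀(998.89) = 59.990 dB

59.99 dB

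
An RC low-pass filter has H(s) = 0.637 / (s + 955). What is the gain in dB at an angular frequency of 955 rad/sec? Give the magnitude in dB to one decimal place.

-66.5 dB

|j955 + 955| = √(955² + 955²) = 1351
|H(j955)| = 0.637 / 1351 = 0.00047165
20 log₁₀(0.00047165) = -66.53 dB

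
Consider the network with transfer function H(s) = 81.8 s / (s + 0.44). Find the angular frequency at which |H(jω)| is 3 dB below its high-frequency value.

0.44 rad s⁻¹

For a single-pole high-pass, the −3 dB point is at the pole: ω = 0.44 rad s⁻¹.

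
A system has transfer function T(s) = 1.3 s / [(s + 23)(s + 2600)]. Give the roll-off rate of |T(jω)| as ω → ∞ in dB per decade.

-20 dB/decade

With 1 zero and 2 poles, the high-frequency asymptotic slope is 20 × (1 − 2) = -20 dB/decade.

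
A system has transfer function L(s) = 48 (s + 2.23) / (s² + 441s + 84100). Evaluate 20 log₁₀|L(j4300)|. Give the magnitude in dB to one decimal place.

-39.1 dB

|j4300 + 2.23| = √(4300² + 2.23²) = 4300
|(j4300)² + 441(j4300) + 84100| = |-1.8406e+07 + j1.8963e+06| = 1.85e+07
|L(j4300)| = 48 × 4300 / 1.85e+07 = 0.011155
20 log₁₀(0.011155) = -39.05 dB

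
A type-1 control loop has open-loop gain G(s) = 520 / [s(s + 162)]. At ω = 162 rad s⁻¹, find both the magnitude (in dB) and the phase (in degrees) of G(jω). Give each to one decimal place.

|G| = -37.1 dB, ∠G = -135.0°

|j162 + 162| = √(162² + 162²) = 229.1
|j162| = 162
|G(j162)| = 520 / (229.1 × 162) = 0.014011
20 log₁₀(0.014011) = -37.07 dB
∠(j162 + 162) = arctan(162/162) = 45.00°
∠(j162) = 90.00°
∠G(j162) = − (45.00° + 90.00°) = -135.00°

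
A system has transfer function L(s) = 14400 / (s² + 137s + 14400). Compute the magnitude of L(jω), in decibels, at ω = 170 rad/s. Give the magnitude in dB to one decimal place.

|(j170)² + 137(j170) + 14400| = |-14500 + j23290| = 2.743e+04
|L(j170)| = 14400 / 2.743e+04 = 0.52488
20 log₁₀(0.52488) = -5.60 dB

-5.6 dB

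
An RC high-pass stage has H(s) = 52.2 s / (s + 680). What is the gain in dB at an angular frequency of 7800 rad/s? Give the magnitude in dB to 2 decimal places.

34.32 dB

|j7800| = 7800
|j7800 + 680| = √(7800² + 680²) = 7830
|H(j7800)| = 52.2 × 7800 / 7830 = 52.003
20 log₁₀(52.003) = 34.321 dB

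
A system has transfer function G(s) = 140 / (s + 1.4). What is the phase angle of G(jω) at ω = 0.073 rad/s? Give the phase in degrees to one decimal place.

-3.0°

∠(j0.073 + 1.4) = arctan(0.073/1.4) = 2.98°
∠G(j0.073) = −2.98° = -2.98°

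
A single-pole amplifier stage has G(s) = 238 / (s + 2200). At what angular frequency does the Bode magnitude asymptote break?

2200 rad s⁻¹

The single real pole at s = −2200 gives a corner at ω = 2200 rad s⁻¹.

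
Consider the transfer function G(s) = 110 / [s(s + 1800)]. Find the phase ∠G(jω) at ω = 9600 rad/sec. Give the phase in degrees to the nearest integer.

-169°

∠(j9600 + 1800) = arctan(9600/1800) = 79.38°
∠(j9600) = 90.00°
∠G(j9600) = − (79.38° + 90.00°) = -169.38°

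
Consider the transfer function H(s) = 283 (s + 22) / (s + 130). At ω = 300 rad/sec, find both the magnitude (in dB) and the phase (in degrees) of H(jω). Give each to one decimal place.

|j300 + 22| = √(300² + 22²) = 300.8
|j300 + 130| = √(300² + 130²) = 327
|H(j300)| = 283 × 300.8 / 327 = 260.37
20 log₁₀(260.37) = 48.31 dB
∠(j300 + 22) = arctan(300/22) = 85.81°
∠(j300 + 130) = arctan(300/130) = 66.57°
∠H(j300) = 85.81° − 66.57° = 19.23°

|H| = 48.3 dB, ∠H = 19.2°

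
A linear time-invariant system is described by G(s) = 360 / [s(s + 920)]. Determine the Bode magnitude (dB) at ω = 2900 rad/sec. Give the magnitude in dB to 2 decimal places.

|j2900 + 920| = √(2900² + 920²) = 3042
|j2900| = 2900
|G(j2900)| = 360 / (3042 × 2900) = 4.0802e-05
20 log₁₀(4.0802e-05) = -87.786 dB

-87.79 dB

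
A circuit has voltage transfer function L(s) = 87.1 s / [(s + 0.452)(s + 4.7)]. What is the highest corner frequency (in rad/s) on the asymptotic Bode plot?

4.7 rad/s

Break frequencies occur at each pole and zero magnitude: 0.452 rad/s, 4.7 rad/s.
The highest is 4.7 rad/s.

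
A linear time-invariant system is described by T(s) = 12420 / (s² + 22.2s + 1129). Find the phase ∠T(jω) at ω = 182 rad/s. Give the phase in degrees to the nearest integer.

∠[(j182)² + 22.2(j182) + 1129] = ∠[-31995 + j4040.4] = 172.80°
∠T(j182) = −172.80° = -172.80°

-173°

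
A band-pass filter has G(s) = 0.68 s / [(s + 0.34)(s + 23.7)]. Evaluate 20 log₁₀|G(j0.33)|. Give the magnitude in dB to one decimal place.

|j0.33| = 0.33
|j0.33 + 0.34| = √(0.33² + 0.34²) = 0.4738
|j0.33 + 23.7| = √(0.33² + 23.7²) = 23.7
|G(j0.33)| = 0.68 × 0.33 / (0.4738 × 23.7) = 0.019981
20 log₁₀(0.019981) = -33.99 dB

-34.0 dB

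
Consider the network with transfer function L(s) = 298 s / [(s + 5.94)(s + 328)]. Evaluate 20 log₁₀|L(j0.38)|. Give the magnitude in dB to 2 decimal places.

|j0.38| = 0.38
|j0.38 + 5.94| = √(0.38² + 5.94²) = 5.952
|j0.38 + 328| = √(0.38² + 328²) = 328
|L(j0.38)| = 298 × 0.38 / (5.952 × 328) = 0.058003
20 log₁₀(0.058003) = -24.731 dB

-24.73 dB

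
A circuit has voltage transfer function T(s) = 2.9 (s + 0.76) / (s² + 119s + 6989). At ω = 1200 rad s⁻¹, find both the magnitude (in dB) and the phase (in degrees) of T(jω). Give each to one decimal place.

|j1200 + 0.76| = √(1200² + 0.76²) = 1200
|(j1200)² + 119(j1200) + 6989| = |-1.433e+06 + j1.428e+05| = 1.44e+06
|T(j1200)| = 2.9 × 1200 / 1.44e+06 = 0.0024165
20 log₁₀(0.0024165) = -52.34 dB
∠(j1200 + 0.76) = arctan(1200/0.76) = 89.96°
∠[(j1200)² + 119(j1200) + 6989] = ∠[-1.433e+06 + j1.428e+05] = 174.31°
∠T(j1200) = 89.96° − 174.31° = -84.35°

|T| = -52.3 dB, ∠T = -84.3°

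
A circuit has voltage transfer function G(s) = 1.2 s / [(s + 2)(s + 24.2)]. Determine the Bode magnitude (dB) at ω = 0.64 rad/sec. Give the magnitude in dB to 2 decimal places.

|j0.64| = 0.64
|j0.64 + 2| = √(0.64² + 2²) = 2.1
|j0.64 + 24.2| = √(0.64² + 24.2²) = 24.21
|G(j0.64)| = 1.2 × 0.64 / (2.1 × 24.21) = 0.015108
20 log₁₀(0.015108) = -36.416 dB

-36.42 dB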